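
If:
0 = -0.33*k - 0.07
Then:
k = -0.21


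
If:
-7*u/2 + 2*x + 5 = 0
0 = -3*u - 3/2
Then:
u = -1/2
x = -27/8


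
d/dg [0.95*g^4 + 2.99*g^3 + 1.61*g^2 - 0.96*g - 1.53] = 3.8*g^3 + 8.97*g^2 + 3.22*g - 0.96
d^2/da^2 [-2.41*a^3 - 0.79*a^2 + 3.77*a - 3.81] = -14.46*a - 1.58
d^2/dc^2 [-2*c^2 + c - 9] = -4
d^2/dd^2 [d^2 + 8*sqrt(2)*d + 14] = 2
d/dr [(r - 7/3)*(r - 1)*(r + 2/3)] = 3*r^2 - 16*r/3 + 1/9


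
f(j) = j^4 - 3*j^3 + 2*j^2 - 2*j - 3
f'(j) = 4*j^3 - 9*j^2 + 4*j - 2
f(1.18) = -5.57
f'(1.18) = -3.24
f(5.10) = 317.39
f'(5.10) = 314.91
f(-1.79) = 34.46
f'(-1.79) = -60.94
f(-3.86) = 429.05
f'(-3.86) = -381.59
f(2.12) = -6.64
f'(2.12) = 4.14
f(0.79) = -4.42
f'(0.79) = -2.48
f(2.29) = -5.62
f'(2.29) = 8.00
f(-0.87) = 2.80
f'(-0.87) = -14.93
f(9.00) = 4515.00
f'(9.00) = 2221.00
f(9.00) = 4515.00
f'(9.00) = 2221.00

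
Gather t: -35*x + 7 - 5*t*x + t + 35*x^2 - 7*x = t*(1 - 5*x) + 35*x^2 - 42*x + 7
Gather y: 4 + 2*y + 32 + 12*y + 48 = 14*y + 84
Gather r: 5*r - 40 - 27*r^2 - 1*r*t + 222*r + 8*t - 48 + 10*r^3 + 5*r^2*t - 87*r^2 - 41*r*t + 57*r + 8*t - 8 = 10*r^3 + r^2*(5*t - 114) + r*(284 - 42*t) + 16*t - 96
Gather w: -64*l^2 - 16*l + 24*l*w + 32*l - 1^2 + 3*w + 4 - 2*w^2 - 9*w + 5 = -64*l^2 + 16*l - 2*w^2 + w*(24*l - 6) + 8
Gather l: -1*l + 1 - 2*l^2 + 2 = -2*l^2 - l + 3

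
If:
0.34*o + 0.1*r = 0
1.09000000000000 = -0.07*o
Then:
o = -15.57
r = 52.94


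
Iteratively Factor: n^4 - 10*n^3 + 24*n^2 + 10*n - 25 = (n - 5)*(n^3 - 5*n^2 - n + 5) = (n - 5)*(n + 1)*(n^2 - 6*n + 5) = (n - 5)^2*(n + 1)*(n - 1)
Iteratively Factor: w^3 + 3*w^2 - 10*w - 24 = (w - 3)*(w^2 + 6*w + 8) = (w - 3)*(w + 4)*(w + 2)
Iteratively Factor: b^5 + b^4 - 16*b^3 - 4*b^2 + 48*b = (b)*(b^4 + b^3 - 16*b^2 - 4*b + 48) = b*(b - 2)*(b^3 + 3*b^2 - 10*b - 24) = b*(b - 3)*(b - 2)*(b^2 + 6*b + 8) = b*(b - 3)*(b - 2)*(b + 4)*(b + 2)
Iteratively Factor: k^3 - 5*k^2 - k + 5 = (k - 1)*(k^2 - 4*k - 5) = (k - 1)*(k + 1)*(k - 5)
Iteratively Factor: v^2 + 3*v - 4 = (v - 1)*(v + 4)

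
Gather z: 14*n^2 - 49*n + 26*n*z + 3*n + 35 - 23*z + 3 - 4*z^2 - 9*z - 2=14*n^2 - 46*n - 4*z^2 + z*(26*n - 32) + 36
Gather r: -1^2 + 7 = 6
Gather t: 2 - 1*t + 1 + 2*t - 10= t - 7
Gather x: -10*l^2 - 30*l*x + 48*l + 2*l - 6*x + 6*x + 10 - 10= -10*l^2 - 30*l*x + 50*l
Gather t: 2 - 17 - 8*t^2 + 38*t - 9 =-8*t^2 + 38*t - 24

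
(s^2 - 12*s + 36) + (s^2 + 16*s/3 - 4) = 2*s^2 - 20*s/3 + 32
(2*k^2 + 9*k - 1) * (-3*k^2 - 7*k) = -6*k^4 - 41*k^3 - 60*k^2 + 7*k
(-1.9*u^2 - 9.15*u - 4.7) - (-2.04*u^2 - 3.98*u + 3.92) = 0.14*u^2 - 5.17*u - 8.62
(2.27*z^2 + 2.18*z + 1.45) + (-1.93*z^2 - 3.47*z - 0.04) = 0.34*z^2 - 1.29*z + 1.41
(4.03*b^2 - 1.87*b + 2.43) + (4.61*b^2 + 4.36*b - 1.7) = 8.64*b^2 + 2.49*b + 0.73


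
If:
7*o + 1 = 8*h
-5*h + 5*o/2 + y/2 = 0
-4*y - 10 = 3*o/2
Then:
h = -59/88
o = -10/11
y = -95/44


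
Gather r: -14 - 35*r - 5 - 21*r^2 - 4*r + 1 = -21*r^2 - 39*r - 18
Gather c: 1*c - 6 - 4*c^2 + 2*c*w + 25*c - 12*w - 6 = -4*c^2 + c*(2*w + 26) - 12*w - 12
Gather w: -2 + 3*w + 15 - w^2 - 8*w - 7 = -w^2 - 5*w + 6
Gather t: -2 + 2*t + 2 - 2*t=0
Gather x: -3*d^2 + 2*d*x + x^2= -3*d^2 + 2*d*x + x^2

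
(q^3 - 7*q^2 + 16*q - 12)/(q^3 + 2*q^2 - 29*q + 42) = (q - 2)/(q + 7)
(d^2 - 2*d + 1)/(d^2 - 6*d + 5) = (d - 1)/(d - 5)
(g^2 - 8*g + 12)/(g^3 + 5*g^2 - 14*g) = (g - 6)/(g*(g + 7))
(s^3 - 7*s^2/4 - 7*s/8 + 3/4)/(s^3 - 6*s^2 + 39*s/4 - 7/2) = (4*s + 3)/(2*(2*s - 7))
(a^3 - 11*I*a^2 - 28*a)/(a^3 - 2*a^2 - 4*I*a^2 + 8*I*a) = (a - 7*I)/(a - 2)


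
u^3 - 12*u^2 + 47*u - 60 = (u - 5)*(u - 4)*(u - 3)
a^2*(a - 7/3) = a^3 - 7*a^2/3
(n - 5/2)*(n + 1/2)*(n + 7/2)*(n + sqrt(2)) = n^4 + sqrt(2)*n^3 + 3*n^3/2 - 33*n^2/4 + 3*sqrt(2)*n^2/2 - 33*sqrt(2)*n/4 - 35*n/8 - 35*sqrt(2)/8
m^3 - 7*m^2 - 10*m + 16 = (m - 8)*(m - 1)*(m + 2)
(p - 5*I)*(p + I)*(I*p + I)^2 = -p^4 - 2*p^3 + 4*I*p^3 - 6*p^2 + 8*I*p^2 - 10*p + 4*I*p - 5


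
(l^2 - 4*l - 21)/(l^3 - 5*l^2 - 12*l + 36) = (l - 7)/(l^2 - 8*l + 12)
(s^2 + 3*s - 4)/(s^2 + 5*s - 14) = (s^2 + 3*s - 4)/(s^2 + 5*s - 14)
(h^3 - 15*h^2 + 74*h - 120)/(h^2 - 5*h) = h - 10 + 24/h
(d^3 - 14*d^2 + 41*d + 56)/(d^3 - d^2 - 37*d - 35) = (d - 8)/(d + 5)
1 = 1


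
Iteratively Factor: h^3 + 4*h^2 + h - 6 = (h + 3)*(h^2 + h - 2) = (h + 2)*(h + 3)*(h - 1)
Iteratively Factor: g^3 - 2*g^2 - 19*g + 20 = (g - 1)*(g^2 - g - 20) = (g - 5)*(g - 1)*(g + 4)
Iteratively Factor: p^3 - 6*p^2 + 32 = (p - 4)*(p^2 - 2*p - 8) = (p - 4)^2*(p + 2)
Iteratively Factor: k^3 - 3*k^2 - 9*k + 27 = (k - 3)*(k^2 - 9) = (k - 3)*(k + 3)*(k - 3)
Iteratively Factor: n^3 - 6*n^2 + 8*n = (n)*(n^2 - 6*n + 8) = n*(n - 4)*(n - 2)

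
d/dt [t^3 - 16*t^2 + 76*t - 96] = 3*t^2 - 32*t + 76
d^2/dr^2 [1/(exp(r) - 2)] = (exp(r) + 2)*exp(r)/(exp(r) - 2)^3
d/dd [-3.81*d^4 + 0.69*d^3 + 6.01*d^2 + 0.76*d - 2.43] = -15.24*d^3 + 2.07*d^2 + 12.02*d + 0.76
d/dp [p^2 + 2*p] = 2*p + 2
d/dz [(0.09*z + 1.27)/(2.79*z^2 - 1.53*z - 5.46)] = (-0.2511*z^2 - 7.0866*z + 1.4517)/(7.7841*z^4 - 8.5374*z^3 - 28.1259*z^2 + 16.7076*z + 29.8116)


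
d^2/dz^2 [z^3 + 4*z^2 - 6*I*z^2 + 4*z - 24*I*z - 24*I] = 6*z + 8 - 12*I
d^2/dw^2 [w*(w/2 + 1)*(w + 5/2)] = 3*w + 9/2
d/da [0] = 0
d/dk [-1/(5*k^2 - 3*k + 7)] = (10*k - 3)/(5*k^2 - 3*k + 7)^2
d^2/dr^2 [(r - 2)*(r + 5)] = 2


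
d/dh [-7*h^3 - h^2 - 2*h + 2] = -21*h^2 - 2*h - 2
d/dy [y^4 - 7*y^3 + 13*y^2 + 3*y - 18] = 4*y^3 - 21*y^2 + 26*y + 3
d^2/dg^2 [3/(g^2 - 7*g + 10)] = 6*(-g^2 + 7*g + (2*g - 7)^2 - 10)/(g^2 - 7*g + 10)^3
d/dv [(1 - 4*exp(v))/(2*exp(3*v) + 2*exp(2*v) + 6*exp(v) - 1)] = 2*(8*exp(3*v) + exp(2*v) - 2*exp(v) - 1)*exp(v)/(4*exp(6*v) + 8*exp(5*v) + 28*exp(4*v) + 20*exp(3*v) + 32*exp(2*v) - 12*exp(v) + 1)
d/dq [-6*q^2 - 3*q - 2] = -12*q - 3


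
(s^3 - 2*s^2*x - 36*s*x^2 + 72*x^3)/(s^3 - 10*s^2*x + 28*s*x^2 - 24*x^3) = (-s - 6*x)/(-s + 2*x)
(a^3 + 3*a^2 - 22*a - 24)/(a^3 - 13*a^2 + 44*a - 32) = (a^2 + 7*a + 6)/(a^2 - 9*a + 8)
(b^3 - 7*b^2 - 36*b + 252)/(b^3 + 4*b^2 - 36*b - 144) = (b - 7)/(b + 4)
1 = 1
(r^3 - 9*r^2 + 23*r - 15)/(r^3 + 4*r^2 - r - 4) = (r^2 - 8*r + 15)/(r^2 + 5*r + 4)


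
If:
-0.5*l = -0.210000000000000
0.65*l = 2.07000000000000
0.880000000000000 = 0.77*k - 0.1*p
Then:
No Solution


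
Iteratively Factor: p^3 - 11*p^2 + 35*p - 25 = (p - 5)*(p^2 - 6*p + 5) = (p - 5)*(p - 1)*(p - 5)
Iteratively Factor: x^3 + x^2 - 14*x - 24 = (x + 2)*(x^2 - x - 12) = (x - 4)*(x + 2)*(x + 3)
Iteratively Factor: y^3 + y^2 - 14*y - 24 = (y - 4)*(y^2 + 5*y + 6) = (y - 4)*(y + 2)*(y + 3)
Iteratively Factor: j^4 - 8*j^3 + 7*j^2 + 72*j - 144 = (j - 3)*(j^3 - 5*j^2 - 8*j + 48) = (j - 3)*(j + 3)*(j^2 - 8*j + 16) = (j - 4)*(j - 3)*(j + 3)*(j - 4)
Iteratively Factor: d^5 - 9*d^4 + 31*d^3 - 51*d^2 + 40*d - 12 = (d - 3)*(d^4 - 6*d^3 + 13*d^2 - 12*d + 4) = (d - 3)*(d - 2)*(d^3 - 4*d^2 + 5*d - 2) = (d - 3)*(d - 2)*(d - 1)*(d^2 - 3*d + 2) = (d - 3)*(d - 2)^2*(d - 1)*(d - 1)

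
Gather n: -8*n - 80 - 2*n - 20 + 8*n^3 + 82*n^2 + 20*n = 8*n^3 + 82*n^2 + 10*n - 100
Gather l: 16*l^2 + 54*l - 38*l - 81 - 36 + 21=16*l^2 + 16*l - 96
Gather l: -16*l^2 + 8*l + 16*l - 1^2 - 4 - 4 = -16*l^2 + 24*l - 9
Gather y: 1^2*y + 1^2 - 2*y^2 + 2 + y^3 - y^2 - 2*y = y^3 - 3*y^2 - y + 3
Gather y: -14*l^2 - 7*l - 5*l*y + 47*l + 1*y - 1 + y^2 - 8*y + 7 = -14*l^2 + 40*l + y^2 + y*(-5*l - 7) + 6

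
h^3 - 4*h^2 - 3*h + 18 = (h - 3)^2*(h + 2)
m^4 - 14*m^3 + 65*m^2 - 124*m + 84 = (m - 7)*(m - 3)*(m - 2)^2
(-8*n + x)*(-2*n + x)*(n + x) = 16*n^3 + 6*n^2*x - 9*n*x^2 + x^3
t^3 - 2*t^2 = t^2*(t - 2)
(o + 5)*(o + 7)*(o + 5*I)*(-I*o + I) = -I*o^4 + 5*o^3 - 11*I*o^3 + 55*o^2 - 23*I*o^2 + 115*o + 35*I*o - 175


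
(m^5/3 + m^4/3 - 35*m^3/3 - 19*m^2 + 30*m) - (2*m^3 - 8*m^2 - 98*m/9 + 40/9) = m^5/3 + m^4/3 - 41*m^3/3 - 11*m^2 + 368*m/9 - 40/9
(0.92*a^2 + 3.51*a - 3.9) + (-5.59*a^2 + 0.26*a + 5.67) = -4.67*a^2 + 3.77*a + 1.77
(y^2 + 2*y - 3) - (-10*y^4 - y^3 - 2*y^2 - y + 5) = 10*y^4 + y^3 + 3*y^2 + 3*y - 8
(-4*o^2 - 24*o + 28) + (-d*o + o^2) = -d*o - 3*o^2 - 24*o + 28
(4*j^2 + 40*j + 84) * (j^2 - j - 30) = 4*j^4 + 36*j^3 - 76*j^2 - 1284*j - 2520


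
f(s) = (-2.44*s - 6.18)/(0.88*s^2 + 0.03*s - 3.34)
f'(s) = (-2.44*s - 6.18)*(-1.76*s - 0.03)/(0.88*s^2 + 0.03*s - 3.34)^2 - 2.44/(0.88*s^2 + 0.03*s - 3.34) = (2.1472*s^2 + 10.8768*s + 8.335)/(0.7744*s^4 + 0.0528*s^3 - 5.8775*s^2 - 0.2004*s + 11.1556)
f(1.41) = 6.21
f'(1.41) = 11.66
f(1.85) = 39.22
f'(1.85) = 481.49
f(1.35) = 5.59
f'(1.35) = 9.37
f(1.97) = -81.81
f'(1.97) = 2112.38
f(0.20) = 2.02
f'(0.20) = 0.97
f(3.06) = -2.73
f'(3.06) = 2.48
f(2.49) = -5.59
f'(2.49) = 10.15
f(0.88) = 3.16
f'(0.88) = 2.82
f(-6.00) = 0.30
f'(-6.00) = 0.03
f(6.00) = -0.73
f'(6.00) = 0.19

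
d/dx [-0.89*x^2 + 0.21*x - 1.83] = 0.21 - 1.78*x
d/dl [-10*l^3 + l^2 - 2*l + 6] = -30*l^2 + 2*l - 2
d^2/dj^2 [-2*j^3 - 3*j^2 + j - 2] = -12*j - 6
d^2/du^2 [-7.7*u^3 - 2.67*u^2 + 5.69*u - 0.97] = -46.2*u - 5.34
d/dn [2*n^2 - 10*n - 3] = 4*n - 10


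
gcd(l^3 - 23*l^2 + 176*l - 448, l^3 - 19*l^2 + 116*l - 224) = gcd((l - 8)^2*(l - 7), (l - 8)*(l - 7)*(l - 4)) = l^2 - 15*l + 56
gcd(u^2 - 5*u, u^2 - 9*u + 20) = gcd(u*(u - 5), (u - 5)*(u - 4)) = u - 5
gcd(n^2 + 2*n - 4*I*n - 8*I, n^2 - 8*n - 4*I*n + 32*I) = n - 4*I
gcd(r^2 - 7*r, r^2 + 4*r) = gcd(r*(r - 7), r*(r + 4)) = r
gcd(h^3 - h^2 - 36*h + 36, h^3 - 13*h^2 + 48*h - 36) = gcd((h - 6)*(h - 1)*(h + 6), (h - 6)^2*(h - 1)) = h^2 - 7*h + 6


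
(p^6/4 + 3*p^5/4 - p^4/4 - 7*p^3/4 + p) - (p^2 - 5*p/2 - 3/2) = p^6/4 + 3*p^5/4 - p^4/4 - 7*p^3/4 - p^2 + 7*p/2 + 3/2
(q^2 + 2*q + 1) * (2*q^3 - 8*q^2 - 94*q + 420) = 2*q^5 - 4*q^4 - 108*q^3 + 224*q^2 + 746*q + 420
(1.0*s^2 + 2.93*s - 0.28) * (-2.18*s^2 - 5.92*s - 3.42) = -2.18*s^4 - 12.3074*s^3 - 20.1552*s^2 - 8.363*s + 0.9576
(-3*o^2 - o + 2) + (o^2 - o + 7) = -2*o^2 - 2*o + 9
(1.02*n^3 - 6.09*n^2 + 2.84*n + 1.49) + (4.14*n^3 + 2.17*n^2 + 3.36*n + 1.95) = 5.16*n^3 - 3.92*n^2 + 6.2*n + 3.44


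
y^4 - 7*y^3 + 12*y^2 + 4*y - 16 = (y - 4)*(y - 2)^2*(y + 1)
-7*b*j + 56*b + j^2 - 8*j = (-7*b + j)*(j - 8)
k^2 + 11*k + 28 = (k + 4)*(k + 7)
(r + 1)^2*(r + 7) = r^3 + 9*r^2 + 15*r + 7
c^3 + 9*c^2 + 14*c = c*(c + 2)*(c + 7)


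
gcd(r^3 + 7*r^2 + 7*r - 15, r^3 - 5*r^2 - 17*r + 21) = r^2 + 2*r - 3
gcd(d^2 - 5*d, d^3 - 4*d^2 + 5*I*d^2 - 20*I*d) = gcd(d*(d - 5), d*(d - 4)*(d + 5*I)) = d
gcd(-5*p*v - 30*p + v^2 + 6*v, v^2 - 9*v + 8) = 1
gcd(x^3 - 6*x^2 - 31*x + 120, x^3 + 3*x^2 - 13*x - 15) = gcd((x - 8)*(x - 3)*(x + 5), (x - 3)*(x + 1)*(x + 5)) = x^2 + 2*x - 15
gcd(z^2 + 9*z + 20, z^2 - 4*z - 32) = z + 4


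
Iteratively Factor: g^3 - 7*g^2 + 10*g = (g)*(g^2 - 7*g + 10) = g*(g - 5)*(g - 2)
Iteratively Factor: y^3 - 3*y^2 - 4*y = (y + 1)*(y^2 - 4*y) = (y - 4)*(y + 1)*(y)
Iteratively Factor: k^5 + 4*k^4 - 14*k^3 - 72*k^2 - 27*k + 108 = (k + 3)*(k^4 + k^3 - 17*k^2 - 21*k + 36) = (k + 3)^2*(k^3 - 2*k^2 - 11*k + 12) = (k - 1)*(k + 3)^2*(k^2 - k - 12) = (k - 1)*(k + 3)^3*(k - 4)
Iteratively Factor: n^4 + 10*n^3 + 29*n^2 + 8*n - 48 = (n + 4)*(n^3 + 6*n^2 + 5*n - 12) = (n + 4)^2*(n^2 + 2*n - 3) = (n + 3)*(n + 4)^2*(n - 1)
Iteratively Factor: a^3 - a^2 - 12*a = (a - 4)*(a^2 + 3*a) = (a - 4)*(a + 3)*(a)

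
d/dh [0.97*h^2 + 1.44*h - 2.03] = 1.94*h + 1.44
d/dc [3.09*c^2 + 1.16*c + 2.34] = 6.18*c + 1.16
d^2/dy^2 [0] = 0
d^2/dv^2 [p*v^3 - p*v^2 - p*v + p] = 2*p*(3*v - 1)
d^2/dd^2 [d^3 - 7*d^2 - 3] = 6*d - 14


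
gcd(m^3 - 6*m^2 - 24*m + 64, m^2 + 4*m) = m + 4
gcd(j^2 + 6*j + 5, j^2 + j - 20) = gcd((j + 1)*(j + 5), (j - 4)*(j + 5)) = j + 5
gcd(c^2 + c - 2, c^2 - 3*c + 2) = c - 1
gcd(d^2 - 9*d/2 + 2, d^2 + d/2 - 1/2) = d - 1/2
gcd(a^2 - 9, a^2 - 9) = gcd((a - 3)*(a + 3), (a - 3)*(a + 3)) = a^2 - 9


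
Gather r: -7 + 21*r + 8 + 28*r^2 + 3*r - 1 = 28*r^2 + 24*r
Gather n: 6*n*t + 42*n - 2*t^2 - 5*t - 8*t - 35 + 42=n*(6*t + 42) - 2*t^2 - 13*t + 7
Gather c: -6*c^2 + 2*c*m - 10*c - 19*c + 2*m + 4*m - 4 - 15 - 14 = -6*c^2 + c*(2*m - 29) + 6*m - 33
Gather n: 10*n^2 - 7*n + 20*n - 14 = 10*n^2 + 13*n - 14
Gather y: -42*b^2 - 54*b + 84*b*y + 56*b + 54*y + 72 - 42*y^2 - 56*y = -42*b^2 + 2*b - 42*y^2 + y*(84*b - 2) + 72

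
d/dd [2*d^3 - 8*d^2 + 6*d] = 6*d^2 - 16*d + 6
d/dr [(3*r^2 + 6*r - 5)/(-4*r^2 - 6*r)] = (3*r^2 - 20*r - 15)/(2*r^2*(4*r^2 + 12*r + 9))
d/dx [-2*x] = -2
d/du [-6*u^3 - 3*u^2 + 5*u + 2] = -18*u^2 - 6*u + 5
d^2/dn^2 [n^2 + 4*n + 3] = 2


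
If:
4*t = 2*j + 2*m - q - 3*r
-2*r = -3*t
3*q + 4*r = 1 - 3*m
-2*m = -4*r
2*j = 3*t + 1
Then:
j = 7/22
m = -4/11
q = 31/33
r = -2/11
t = -4/33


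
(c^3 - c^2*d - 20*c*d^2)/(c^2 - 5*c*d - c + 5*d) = c*(c + 4*d)/(c - 1)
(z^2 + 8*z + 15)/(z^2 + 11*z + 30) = (z + 3)/(z + 6)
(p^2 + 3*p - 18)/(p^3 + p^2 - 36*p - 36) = (p - 3)/(p^2 - 5*p - 6)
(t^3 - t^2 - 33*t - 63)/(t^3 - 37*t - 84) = (t + 3)/(t + 4)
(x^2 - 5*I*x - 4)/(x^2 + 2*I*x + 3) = (x - 4*I)/(x + 3*I)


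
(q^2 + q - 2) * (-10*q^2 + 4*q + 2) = -10*q^4 - 6*q^3 + 26*q^2 - 6*q - 4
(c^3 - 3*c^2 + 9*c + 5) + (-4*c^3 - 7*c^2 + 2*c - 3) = -3*c^3 - 10*c^2 + 11*c + 2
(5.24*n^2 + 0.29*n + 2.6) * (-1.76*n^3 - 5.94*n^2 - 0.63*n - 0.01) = -9.2224*n^5 - 31.636*n^4 - 9.5998*n^3 - 15.6791*n^2 - 1.6409*n - 0.026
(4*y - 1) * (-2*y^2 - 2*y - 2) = -8*y^3 - 6*y^2 - 6*y + 2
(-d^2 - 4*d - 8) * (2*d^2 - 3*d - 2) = -2*d^4 - 5*d^3 - 2*d^2 + 32*d + 16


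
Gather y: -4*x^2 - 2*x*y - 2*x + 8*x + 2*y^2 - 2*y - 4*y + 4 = -4*x^2 + 6*x + 2*y^2 + y*(-2*x - 6) + 4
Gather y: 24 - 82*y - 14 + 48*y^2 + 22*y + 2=48*y^2 - 60*y + 12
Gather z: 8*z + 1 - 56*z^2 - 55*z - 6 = -56*z^2 - 47*z - 5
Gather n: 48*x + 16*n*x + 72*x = 16*n*x + 120*x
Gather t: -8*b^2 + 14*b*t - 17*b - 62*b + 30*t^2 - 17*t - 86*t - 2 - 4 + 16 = -8*b^2 - 79*b + 30*t^2 + t*(14*b - 103) + 10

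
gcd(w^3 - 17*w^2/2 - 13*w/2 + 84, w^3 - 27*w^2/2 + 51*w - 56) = w^2 - 23*w/2 + 28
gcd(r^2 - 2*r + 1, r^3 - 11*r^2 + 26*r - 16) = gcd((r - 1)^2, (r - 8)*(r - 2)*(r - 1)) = r - 1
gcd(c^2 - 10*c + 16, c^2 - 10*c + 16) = c^2 - 10*c + 16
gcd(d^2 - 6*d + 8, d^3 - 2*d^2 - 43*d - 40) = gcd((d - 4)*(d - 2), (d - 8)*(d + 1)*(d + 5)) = 1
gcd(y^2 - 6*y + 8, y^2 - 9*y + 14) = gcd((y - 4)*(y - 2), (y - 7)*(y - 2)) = y - 2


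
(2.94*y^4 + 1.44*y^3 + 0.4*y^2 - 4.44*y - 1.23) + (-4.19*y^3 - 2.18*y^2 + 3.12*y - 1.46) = 2.94*y^4 - 2.75*y^3 - 1.78*y^2 - 1.32*y - 2.69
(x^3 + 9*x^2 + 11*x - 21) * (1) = x^3 + 9*x^2 + 11*x - 21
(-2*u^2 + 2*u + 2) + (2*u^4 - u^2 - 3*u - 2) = 2*u^4 - 3*u^2 - u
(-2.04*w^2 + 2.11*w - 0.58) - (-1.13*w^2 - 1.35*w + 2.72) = -0.91*w^2 + 3.46*w - 3.3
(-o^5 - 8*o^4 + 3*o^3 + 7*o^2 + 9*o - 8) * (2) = -2*o^5 - 16*o^4 + 6*o^3 + 14*o^2 + 18*o - 16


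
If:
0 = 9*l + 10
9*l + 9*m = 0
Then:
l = -10/9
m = 10/9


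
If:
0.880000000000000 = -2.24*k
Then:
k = -0.39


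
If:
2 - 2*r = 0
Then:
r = 1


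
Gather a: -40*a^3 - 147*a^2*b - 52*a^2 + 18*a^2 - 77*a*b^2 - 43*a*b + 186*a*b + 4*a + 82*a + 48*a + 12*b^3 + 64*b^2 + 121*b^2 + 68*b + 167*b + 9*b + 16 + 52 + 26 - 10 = -40*a^3 + a^2*(-147*b - 34) + a*(-77*b^2 + 143*b + 134) + 12*b^3 + 185*b^2 + 244*b + 84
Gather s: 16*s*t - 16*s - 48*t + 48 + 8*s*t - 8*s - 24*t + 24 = s*(24*t - 24) - 72*t + 72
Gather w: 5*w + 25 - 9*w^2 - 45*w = -9*w^2 - 40*w + 25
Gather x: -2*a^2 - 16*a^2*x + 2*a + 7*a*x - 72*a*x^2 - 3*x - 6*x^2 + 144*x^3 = -2*a^2 + 2*a + 144*x^3 + x^2*(-72*a - 6) + x*(-16*a^2 + 7*a - 3)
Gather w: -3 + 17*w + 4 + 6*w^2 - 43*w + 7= 6*w^2 - 26*w + 8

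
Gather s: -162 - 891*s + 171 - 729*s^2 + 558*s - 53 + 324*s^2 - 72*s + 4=-405*s^2 - 405*s - 40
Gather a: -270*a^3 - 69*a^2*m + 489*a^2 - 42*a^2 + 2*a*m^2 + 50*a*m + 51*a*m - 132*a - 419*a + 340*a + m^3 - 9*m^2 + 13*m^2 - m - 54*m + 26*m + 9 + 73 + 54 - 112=-270*a^3 + a^2*(447 - 69*m) + a*(2*m^2 + 101*m - 211) + m^3 + 4*m^2 - 29*m + 24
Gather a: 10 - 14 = -4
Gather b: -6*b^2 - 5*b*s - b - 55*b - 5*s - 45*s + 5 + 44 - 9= -6*b^2 + b*(-5*s - 56) - 50*s + 40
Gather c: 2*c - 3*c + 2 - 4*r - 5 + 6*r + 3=-c + 2*r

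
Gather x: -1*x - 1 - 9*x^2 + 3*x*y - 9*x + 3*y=-9*x^2 + x*(3*y - 10) + 3*y - 1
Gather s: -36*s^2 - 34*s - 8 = -36*s^2 - 34*s - 8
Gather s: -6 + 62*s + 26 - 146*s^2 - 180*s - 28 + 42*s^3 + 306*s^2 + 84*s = 42*s^3 + 160*s^2 - 34*s - 8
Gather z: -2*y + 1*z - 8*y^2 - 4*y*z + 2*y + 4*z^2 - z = -8*y^2 - 4*y*z + 4*z^2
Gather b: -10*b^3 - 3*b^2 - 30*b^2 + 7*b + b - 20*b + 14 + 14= -10*b^3 - 33*b^2 - 12*b + 28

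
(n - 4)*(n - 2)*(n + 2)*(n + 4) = n^4 - 20*n^2 + 64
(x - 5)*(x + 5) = x^2 - 25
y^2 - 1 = (y - 1)*(y + 1)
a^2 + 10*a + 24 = (a + 4)*(a + 6)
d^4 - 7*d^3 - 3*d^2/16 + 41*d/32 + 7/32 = (d - 7)*(d - 1/2)*(d + 1/4)^2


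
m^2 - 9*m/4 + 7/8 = (m - 7/4)*(m - 1/2)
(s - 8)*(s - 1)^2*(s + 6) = s^4 - 4*s^3 - 43*s^2 + 94*s - 48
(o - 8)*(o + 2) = o^2 - 6*o - 16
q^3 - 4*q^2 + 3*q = q*(q - 3)*(q - 1)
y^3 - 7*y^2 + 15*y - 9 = (y - 3)^2*(y - 1)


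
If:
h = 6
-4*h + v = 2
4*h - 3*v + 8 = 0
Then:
No Solution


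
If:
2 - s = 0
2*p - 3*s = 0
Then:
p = 3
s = 2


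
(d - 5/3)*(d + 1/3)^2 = d^3 - d^2 - d - 5/27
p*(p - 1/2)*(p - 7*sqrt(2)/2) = p^3 - 7*sqrt(2)*p^2/2 - p^2/2 + 7*sqrt(2)*p/4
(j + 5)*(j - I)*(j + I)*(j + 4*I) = j^4 + 5*j^3 + 4*I*j^3 + j^2 + 20*I*j^2 + 5*j + 4*I*j + 20*I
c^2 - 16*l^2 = (c - 4*l)*(c + 4*l)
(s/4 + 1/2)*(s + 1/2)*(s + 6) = s^3/4 + 17*s^2/8 + 4*s + 3/2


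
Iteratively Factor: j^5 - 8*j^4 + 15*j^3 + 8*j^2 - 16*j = (j + 1)*(j^4 - 9*j^3 + 24*j^2 - 16*j) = (j - 4)*(j + 1)*(j^3 - 5*j^2 + 4*j) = (j - 4)^2*(j + 1)*(j^2 - j) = j*(j - 4)^2*(j + 1)*(j - 1)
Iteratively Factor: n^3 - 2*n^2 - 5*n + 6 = (n + 2)*(n^2 - 4*n + 3) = (n - 1)*(n + 2)*(n - 3)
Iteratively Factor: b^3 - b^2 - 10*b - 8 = (b - 4)*(b^2 + 3*b + 2) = (b - 4)*(b + 2)*(b + 1)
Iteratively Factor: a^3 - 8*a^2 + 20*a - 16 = (a - 4)*(a^2 - 4*a + 4) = (a - 4)*(a - 2)*(a - 2)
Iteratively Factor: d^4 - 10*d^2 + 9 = (d - 1)*(d^3 + d^2 - 9*d - 9) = (d - 1)*(d + 1)*(d^2 - 9) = (d - 3)*(d - 1)*(d + 1)*(d + 3)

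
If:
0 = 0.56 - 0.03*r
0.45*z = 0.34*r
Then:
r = 18.67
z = 14.10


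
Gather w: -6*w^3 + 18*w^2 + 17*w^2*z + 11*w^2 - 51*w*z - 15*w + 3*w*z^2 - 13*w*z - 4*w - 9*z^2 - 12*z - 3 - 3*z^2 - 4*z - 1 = -6*w^3 + w^2*(17*z + 29) + w*(3*z^2 - 64*z - 19) - 12*z^2 - 16*z - 4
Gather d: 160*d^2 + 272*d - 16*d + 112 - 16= 160*d^2 + 256*d + 96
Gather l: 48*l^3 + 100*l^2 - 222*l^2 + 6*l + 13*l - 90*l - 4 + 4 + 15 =48*l^3 - 122*l^2 - 71*l + 15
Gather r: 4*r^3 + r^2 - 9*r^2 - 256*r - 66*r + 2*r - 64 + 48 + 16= 4*r^3 - 8*r^2 - 320*r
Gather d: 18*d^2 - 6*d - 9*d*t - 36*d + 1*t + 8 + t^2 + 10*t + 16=18*d^2 + d*(-9*t - 42) + t^2 + 11*t + 24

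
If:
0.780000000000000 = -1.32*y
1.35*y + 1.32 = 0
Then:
No Solution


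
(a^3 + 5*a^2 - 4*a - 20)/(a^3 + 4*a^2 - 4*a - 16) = (a + 5)/(a + 4)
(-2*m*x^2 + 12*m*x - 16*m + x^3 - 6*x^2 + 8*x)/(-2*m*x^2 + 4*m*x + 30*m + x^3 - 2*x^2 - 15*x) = (x^2 - 6*x + 8)/(x^2 - 2*x - 15)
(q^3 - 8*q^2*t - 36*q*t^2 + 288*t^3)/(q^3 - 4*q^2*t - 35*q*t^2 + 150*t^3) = (q^2 - 14*q*t + 48*t^2)/(q^2 - 10*q*t + 25*t^2)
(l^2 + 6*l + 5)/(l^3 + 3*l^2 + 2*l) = (l + 5)/(l*(l + 2))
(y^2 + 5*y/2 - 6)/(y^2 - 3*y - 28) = (y - 3/2)/(y - 7)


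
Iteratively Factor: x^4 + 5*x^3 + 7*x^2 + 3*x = (x + 1)*(x^3 + 4*x^2 + 3*x) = (x + 1)^2*(x^2 + 3*x) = (x + 1)^2*(x + 3)*(x)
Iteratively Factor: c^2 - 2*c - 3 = (c + 1)*(c - 3)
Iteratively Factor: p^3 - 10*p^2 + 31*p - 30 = (p - 3)*(p^2 - 7*p + 10) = (p - 5)*(p - 3)*(p - 2)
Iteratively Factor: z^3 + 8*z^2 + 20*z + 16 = (z + 2)*(z^2 + 6*z + 8) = (z + 2)*(z + 4)*(z + 2)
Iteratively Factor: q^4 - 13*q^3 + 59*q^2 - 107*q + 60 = (q - 4)*(q^3 - 9*q^2 + 23*q - 15) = (q - 4)*(q - 3)*(q^2 - 6*q + 5) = (q - 4)*(q - 3)*(q - 1)*(q - 5)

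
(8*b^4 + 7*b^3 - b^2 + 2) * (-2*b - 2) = -16*b^5 - 30*b^4 - 12*b^3 + 2*b^2 - 4*b - 4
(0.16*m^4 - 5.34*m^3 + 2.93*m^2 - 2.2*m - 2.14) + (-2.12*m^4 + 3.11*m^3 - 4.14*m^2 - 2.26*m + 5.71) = -1.96*m^4 - 2.23*m^3 - 1.21*m^2 - 4.46*m + 3.57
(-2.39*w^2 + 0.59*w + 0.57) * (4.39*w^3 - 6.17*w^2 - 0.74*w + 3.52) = -10.4921*w^5 + 17.3364*w^4 + 0.6306*w^3 - 12.3663*w^2 + 1.655*w + 2.0064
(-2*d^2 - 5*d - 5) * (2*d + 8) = -4*d^3 - 26*d^2 - 50*d - 40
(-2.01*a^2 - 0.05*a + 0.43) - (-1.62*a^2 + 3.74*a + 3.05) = -0.39*a^2 - 3.79*a - 2.62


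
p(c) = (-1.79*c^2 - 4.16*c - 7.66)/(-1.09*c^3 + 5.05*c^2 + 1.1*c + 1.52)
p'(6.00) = -2.06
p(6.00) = 2.13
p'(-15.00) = -0.00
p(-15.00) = -0.07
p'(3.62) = -1.46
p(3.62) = -2.31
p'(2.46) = -0.19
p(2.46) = -1.55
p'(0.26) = 4.47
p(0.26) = -4.16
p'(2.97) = -0.53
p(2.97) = -1.72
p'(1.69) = 0.30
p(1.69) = -1.58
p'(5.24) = -21.63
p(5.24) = 7.22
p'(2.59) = -0.26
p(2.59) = -1.58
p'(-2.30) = -0.09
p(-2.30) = -0.19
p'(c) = (-3.58*c - 4.16)/(-1.09*c^3 + 5.05*c^2 + 1.1*c + 1.52) + (-1.79*c^2 - 4.16*c - 7.66)*(3.27*c^2 - 10.1*c - 1.1)/(-1.09*c^3 + 5.05*c^2 + 1.1*c + 1.52)^2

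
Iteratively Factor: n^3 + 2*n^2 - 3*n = (n + 3)*(n^2 - n) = n*(n + 3)*(n - 1)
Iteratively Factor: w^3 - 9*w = (w)*(w^2 - 9) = w*(w + 3)*(w - 3)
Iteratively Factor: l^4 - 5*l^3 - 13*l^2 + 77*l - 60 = (l + 4)*(l^3 - 9*l^2 + 23*l - 15) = (l - 5)*(l + 4)*(l^2 - 4*l + 3) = (l - 5)*(l - 1)*(l + 4)*(l - 3)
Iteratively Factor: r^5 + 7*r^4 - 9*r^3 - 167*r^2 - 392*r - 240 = (r + 4)*(r^4 + 3*r^3 - 21*r^2 - 83*r - 60) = (r - 5)*(r + 4)*(r^3 + 8*r^2 + 19*r + 12) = (r - 5)*(r + 1)*(r + 4)*(r^2 + 7*r + 12) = (r - 5)*(r + 1)*(r + 3)*(r + 4)*(r + 4)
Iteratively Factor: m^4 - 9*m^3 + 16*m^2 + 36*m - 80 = (m - 2)*(m^3 - 7*m^2 + 2*m + 40) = (m - 4)*(m - 2)*(m^2 - 3*m - 10) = (m - 4)*(m - 2)*(m + 2)*(m - 5)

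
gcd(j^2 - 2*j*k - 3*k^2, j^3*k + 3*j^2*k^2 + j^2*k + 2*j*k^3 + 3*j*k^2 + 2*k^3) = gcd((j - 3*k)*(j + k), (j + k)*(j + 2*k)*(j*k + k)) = j + k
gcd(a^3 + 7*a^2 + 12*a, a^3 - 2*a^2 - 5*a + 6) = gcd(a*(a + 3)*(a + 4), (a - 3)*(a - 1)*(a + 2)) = 1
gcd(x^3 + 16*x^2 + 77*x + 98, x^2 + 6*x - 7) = x + 7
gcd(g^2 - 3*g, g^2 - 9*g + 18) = g - 3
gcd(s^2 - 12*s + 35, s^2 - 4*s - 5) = s - 5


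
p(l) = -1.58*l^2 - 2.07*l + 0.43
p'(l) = -3.16*l - 2.07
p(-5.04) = -29.27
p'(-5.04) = 13.86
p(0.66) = -1.62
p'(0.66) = -4.16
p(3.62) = -27.77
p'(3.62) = -13.51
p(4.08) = -34.32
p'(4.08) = -14.96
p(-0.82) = 1.07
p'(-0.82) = 0.52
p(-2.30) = -3.17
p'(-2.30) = 5.20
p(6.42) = -77.98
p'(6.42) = -22.36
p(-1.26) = 0.53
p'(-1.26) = 1.91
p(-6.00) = -44.03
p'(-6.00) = 16.89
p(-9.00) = -108.92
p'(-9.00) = 26.37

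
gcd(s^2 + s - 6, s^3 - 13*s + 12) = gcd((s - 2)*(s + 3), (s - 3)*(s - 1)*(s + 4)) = 1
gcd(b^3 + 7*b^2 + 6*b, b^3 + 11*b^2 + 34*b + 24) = b^2 + 7*b + 6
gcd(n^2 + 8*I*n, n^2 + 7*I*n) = n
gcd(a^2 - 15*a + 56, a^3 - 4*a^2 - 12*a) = 1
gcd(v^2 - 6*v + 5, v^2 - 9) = 1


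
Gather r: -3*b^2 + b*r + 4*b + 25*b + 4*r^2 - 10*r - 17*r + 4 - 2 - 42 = -3*b^2 + 29*b + 4*r^2 + r*(b - 27) - 40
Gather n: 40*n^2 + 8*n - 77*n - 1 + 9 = 40*n^2 - 69*n + 8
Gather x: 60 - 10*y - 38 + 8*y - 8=14 - 2*y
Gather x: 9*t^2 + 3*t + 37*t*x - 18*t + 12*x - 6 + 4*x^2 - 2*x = 9*t^2 - 15*t + 4*x^2 + x*(37*t + 10) - 6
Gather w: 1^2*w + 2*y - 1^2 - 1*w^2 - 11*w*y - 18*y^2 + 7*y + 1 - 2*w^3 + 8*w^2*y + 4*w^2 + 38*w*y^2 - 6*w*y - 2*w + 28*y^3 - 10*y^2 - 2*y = -2*w^3 + w^2*(8*y + 3) + w*(38*y^2 - 17*y - 1) + 28*y^3 - 28*y^2 + 7*y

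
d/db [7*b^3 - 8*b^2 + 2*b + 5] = 21*b^2 - 16*b + 2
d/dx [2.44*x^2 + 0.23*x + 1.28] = 4.88*x + 0.23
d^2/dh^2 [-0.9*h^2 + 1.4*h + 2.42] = -1.80000000000000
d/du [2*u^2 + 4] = 4*u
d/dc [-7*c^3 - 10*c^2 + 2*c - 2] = -21*c^2 - 20*c + 2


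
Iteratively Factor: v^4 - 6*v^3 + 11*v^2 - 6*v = (v)*(v^3 - 6*v^2 + 11*v - 6) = v*(v - 1)*(v^2 - 5*v + 6) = v*(v - 3)*(v - 1)*(v - 2)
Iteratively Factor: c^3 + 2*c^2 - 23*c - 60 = (c + 4)*(c^2 - 2*c - 15) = (c - 5)*(c + 4)*(c + 3)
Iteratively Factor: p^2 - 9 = (p - 3)*(p + 3)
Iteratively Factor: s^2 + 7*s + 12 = (s + 3)*(s + 4)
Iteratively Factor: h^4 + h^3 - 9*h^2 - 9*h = (h - 3)*(h^3 + 4*h^2 + 3*h) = (h - 3)*(h + 3)*(h^2 + h) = h*(h - 3)*(h + 3)*(h + 1)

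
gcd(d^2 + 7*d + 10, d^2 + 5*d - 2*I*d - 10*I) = d + 5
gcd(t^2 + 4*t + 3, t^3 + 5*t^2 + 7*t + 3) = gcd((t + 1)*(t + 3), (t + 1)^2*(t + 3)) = t^2 + 4*t + 3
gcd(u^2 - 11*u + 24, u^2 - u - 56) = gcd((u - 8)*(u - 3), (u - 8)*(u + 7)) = u - 8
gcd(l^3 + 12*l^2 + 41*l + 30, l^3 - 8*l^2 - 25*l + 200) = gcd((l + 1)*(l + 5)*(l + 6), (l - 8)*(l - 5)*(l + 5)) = l + 5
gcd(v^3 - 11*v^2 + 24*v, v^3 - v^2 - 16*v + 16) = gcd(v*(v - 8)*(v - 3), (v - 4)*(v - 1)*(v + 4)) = 1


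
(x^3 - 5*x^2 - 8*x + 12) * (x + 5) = x^4 - 33*x^2 - 28*x + 60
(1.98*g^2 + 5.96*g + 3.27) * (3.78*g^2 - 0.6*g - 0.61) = 7.4844*g^4 + 21.3408*g^3 + 7.5768*g^2 - 5.5976*g - 1.9947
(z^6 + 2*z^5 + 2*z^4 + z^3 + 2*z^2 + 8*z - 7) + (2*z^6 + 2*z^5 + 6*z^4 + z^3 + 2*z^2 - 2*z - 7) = 3*z^6 + 4*z^5 + 8*z^4 + 2*z^3 + 4*z^2 + 6*z - 14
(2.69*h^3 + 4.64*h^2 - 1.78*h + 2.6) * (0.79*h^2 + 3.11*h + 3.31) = 2.1251*h^5 + 12.0315*h^4 + 21.9281*h^3 + 11.8766*h^2 + 2.1942*h + 8.606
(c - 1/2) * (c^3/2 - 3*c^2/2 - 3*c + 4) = c^4/2 - 7*c^3/4 - 9*c^2/4 + 11*c/2 - 2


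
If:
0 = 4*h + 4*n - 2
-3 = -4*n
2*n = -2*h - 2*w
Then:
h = -1/4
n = 3/4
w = -1/2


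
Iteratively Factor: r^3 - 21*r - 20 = (r - 5)*(r^2 + 5*r + 4) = (r - 5)*(r + 4)*(r + 1)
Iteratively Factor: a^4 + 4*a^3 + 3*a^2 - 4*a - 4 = (a + 2)*(a^3 + 2*a^2 - a - 2) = (a - 1)*(a + 2)*(a^2 + 3*a + 2) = (a - 1)*(a + 1)*(a + 2)*(a + 2)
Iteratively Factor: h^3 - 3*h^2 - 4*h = (h)*(h^2 - 3*h - 4) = h*(h - 4)*(h + 1)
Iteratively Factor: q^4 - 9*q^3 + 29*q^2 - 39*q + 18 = (q - 2)*(q^3 - 7*q^2 + 15*q - 9) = (q - 2)*(q - 1)*(q^2 - 6*q + 9) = (q - 3)*(q - 2)*(q - 1)*(q - 3)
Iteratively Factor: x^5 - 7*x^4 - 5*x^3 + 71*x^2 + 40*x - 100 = (x + 2)*(x^4 - 9*x^3 + 13*x^2 + 45*x - 50) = (x - 1)*(x + 2)*(x^3 - 8*x^2 + 5*x + 50) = (x - 1)*(x + 2)^2*(x^2 - 10*x + 25) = (x - 5)*(x - 1)*(x + 2)^2*(x - 5)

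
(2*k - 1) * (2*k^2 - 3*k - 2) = 4*k^3 - 8*k^2 - k + 2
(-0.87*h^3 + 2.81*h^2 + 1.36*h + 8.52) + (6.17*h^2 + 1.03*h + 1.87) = -0.87*h^3 + 8.98*h^2 + 2.39*h + 10.39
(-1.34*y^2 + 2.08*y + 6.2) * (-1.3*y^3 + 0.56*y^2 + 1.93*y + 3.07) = 1.742*y^5 - 3.4544*y^4 - 9.4814*y^3 + 3.3726*y^2 + 18.3516*y + 19.034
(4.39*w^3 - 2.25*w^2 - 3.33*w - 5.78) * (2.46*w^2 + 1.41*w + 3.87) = 10.7994*w^5 + 0.654899999999999*w^4 + 5.625*w^3 - 27.6216*w^2 - 21.0369*w - 22.3686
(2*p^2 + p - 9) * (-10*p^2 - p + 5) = -20*p^4 - 12*p^3 + 99*p^2 + 14*p - 45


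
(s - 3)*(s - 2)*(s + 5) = s^3 - 19*s + 30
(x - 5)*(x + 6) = x^2 + x - 30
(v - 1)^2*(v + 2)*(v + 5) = v^4 + 5*v^3 - 3*v^2 - 13*v + 10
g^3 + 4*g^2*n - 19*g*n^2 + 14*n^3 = (g - 2*n)*(g - n)*(g + 7*n)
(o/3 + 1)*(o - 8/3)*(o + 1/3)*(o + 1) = o^4/3 + 5*o^3/9 - 65*o^2/27 - 95*o/27 - 8/9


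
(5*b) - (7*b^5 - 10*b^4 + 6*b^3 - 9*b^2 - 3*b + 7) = -7*b^5 + 10*b^4 - 6*b^3 + 9*b^2 + 8*b - 7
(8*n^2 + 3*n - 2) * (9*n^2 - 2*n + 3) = 72*n^4 + 11*n^3 + 13*n - 6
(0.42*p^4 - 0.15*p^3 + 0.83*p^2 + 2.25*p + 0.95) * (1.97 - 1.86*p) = -0.7812*p^5 + 1.1064*p^4 - 1.8393*p^3 - 2.5499*p^2 + 2.6655*p + 1.8715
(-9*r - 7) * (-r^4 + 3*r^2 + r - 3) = 9*r^5 + 7*r^4 - 27*r^3 - 30*r^2 + 20*r + 21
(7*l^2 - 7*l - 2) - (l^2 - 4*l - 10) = 6*l^2 - 3*l + 8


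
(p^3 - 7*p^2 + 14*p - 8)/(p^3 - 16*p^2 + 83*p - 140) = (p^2 - 3*p + 2)/(p^2 - 12*p + 35)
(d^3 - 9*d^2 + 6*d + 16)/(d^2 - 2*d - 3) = (d^2 - 10*d + 16)/(d - 3)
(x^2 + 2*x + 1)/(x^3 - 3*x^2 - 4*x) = (x + 1)/(x*(x - 4))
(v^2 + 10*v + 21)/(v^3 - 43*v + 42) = (v + 3)/(v^2 - 7*v + 6)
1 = 1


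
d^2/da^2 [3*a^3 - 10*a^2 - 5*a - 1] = 18*a - 20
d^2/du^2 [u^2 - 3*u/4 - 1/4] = 2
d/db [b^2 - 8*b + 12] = 2*b - 8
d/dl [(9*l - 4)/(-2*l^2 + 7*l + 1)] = (18*l^2 - 16*l + 37)/(4*l^4 - 28*l^3 + 45*l^2 + 14*l + 1)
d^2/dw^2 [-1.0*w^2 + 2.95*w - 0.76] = -2.00000000000000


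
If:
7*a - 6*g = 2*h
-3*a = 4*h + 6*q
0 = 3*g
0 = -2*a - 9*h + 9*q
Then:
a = 0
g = 0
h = 0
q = 0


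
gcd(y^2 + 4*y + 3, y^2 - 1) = y + 1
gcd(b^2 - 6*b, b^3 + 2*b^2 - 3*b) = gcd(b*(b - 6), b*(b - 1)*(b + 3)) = b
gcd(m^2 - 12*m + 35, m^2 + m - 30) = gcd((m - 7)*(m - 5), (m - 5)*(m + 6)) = m - 5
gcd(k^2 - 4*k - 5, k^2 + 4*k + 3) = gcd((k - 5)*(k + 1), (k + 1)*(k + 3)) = k + 1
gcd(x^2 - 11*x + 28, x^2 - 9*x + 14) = x - 7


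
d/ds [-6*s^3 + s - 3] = 1 - 18*s^2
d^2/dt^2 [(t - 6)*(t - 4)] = 2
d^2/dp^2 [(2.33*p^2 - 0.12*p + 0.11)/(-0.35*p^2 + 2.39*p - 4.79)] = (-4.44089209850063e-16*p^4 - 3.86869*p^3 + 23.35662*p^2 - 0.654990000000008*p - 105.059794)/(0.042875*p^6 - 0.878325*p^5 + 7.75803*p^4 - 37.692929*p^3 + 106.174182*p^2 - 164.509197*p + 109.902239)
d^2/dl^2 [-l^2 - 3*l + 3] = -2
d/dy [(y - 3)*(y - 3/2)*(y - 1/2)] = 3*y^2 - 10*y + 27/4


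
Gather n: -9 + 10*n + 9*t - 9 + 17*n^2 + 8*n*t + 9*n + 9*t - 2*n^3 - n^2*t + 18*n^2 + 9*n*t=-2*n^3 + n^2*(35 - t) + n*(17*t + 19) + 18*t - 18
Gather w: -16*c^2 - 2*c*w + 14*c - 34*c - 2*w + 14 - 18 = -16*c^2 - 20*c + w*(-2*c - 2) - 4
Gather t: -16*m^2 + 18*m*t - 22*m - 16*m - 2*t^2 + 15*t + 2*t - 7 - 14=-16*m^2 - 38*m - 2*t^2 + t*(18*m + 17) - 21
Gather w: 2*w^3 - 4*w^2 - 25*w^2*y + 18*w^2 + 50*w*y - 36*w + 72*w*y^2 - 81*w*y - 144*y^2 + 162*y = 2*w^3 + w^2*(14 - 25*y) + w*(72*y^2 - 31*y - 36) - 144*y^2 + 162*y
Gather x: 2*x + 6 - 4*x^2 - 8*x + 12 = -4*x^2 - 6*x + 18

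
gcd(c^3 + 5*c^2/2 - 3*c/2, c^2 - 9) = c + 3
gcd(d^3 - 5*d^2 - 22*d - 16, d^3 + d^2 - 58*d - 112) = d^2 - 6*d - 16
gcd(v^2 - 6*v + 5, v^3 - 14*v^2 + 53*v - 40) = v^2 - 6*v + 5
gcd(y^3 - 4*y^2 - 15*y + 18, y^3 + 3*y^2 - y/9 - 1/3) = y + 3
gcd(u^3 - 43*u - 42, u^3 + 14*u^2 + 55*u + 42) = u^2 + 7*u + 6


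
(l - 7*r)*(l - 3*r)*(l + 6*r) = l^3 - 4*l^2*r - 39*l*r^2 + 126*r^3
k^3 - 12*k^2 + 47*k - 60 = (k - 5)*(k - 4)*(k - 3)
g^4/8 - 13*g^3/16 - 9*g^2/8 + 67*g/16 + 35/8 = (g/4 + 1/4)*(g/2 + 1)*(g - 7)*(g - 5/2)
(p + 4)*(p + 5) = p^2 + 9*p + 20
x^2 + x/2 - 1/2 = (x - 1/2)*(x + 1)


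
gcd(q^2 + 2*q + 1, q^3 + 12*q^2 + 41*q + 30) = q + 1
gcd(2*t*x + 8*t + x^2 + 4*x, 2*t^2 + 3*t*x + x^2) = 2*t + x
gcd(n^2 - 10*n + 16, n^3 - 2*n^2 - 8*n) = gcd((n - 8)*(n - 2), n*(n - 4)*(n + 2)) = 1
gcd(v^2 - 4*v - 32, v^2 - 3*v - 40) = v - 8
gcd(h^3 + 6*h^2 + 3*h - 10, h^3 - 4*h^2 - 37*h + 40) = h^2 + 4*h - 5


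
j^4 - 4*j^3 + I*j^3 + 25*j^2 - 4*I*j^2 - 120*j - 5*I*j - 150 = (j - 5)*(j + 1)*(j - 5*I)*(j + 6*I)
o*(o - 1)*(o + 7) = o^3 + 6*o^2 - 7*o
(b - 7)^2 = b^2 - 14*b + 49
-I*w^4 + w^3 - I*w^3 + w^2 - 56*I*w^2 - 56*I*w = w*(w - 7*I)*(w + 8*I)*(-I*w - I)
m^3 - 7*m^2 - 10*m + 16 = (m - 8)*(m - 1)*(m + 2)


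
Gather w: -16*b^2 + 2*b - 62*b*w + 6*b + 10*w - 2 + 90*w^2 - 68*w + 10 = -16*b^2 + 8*b + 90*w^2 + w*(-62*b - 58) + 8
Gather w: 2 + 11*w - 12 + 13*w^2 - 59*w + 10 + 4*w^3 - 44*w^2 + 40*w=4*w^3 - 31*w^2 - 8*w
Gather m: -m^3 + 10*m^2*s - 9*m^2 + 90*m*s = -m^3 + m^2*(10*s - 9) + 90*m*s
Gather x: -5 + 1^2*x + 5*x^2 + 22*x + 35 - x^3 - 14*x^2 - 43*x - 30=-x^3 - 9*x^2 - 20*x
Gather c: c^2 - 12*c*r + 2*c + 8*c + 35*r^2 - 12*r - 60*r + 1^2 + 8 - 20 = c^2 + c*(10 - 12*r) + 35*r^2 - 72*r - 11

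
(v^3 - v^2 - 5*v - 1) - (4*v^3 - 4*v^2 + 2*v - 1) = -3*v^3 + 3*v^2 - 7*v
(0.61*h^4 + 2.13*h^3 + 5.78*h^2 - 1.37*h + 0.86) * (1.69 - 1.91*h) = -1.1651*h^5 - 3.0374*h^4 - 7.4401*h^3 + 12.3849*h^2 - 3.9579*h + 1.4534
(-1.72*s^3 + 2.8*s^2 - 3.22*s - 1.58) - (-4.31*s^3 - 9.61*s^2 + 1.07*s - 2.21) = 2.59*s^3 + 12.41*s^2 - 4.29*s + 0.63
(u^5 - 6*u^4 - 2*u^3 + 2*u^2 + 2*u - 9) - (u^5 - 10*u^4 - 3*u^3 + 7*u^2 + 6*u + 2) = 4*u^4 + u^3 - 5*u^2 - 4*u - 11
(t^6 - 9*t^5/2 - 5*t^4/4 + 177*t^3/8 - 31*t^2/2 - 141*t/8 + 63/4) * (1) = t^6 - 9*t^5/2 - 5*t^4/4 + 177*t^3/8 - 31*t^2/2 - 141*t/8 + 63/4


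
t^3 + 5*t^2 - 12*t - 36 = (t - 3)*(t + 2)*(t + 6)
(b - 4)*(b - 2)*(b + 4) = b^3 - 2*b^2 - 16*b + 32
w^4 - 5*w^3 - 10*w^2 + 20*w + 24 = (w - 6)*(w - 2)*(w + 1)*(w + 2)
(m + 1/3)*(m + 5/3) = m^2 + 2*m + 5/9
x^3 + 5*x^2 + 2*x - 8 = (x - 1)*(x + 2)*(x + 4)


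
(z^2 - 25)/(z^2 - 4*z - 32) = (25 - z^2)/(-z^2 + 4*z + 32)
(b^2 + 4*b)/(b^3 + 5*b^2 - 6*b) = (b + 4)/(b^2 + 5*b - 6)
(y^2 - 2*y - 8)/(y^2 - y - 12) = (y + 2)/(y + 3)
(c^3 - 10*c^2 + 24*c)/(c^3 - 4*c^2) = (c - 6)/c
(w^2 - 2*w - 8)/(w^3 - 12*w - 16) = 1/(w + 2)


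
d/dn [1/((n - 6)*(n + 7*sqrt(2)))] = ((6 - n)*(n + 7*sqrt(2)) - (n - 6)^2)/((n - 6)^3*(n + 7*sqrt(2))^2)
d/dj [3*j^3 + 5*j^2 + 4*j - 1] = 9*j^2 + 10*j + 4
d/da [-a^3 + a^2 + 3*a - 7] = -3*a^2 + 2*a + 3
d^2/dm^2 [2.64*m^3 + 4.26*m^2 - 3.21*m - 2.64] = 15.84*m + 8.52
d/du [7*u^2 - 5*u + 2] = 14*u - 5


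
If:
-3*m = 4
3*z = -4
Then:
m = -4/3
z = -4/3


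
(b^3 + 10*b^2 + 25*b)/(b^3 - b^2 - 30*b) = (b + 5)/(b - 6)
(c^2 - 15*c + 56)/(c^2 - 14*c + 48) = (c - 7)/(c - 6)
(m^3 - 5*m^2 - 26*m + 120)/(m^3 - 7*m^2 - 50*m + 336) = (m^2 + m - 20)/(m^2 - m - 56)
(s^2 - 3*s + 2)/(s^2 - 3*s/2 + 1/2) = 2*(s - 2)/(2*s - 1)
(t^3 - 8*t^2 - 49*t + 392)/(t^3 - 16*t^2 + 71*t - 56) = (t + 7)/(t - 1)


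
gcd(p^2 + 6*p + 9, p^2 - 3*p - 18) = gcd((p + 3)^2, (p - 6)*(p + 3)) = p + 3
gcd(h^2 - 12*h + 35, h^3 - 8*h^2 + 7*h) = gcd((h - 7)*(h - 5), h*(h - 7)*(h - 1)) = h - 7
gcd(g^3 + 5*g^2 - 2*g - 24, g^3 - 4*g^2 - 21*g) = g + 3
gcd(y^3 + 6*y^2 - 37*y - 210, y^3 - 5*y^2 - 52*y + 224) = y + 7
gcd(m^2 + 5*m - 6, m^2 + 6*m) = m + 6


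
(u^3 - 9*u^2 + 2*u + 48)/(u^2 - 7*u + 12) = (u^2 - 6*u - 16)/(u - 4)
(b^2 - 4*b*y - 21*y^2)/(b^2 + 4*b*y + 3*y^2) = (b - 7*y)/(b + y)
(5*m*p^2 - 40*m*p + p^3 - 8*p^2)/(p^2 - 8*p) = 5*m + p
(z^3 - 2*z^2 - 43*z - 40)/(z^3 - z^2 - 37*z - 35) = (z - 8)/(z - 7)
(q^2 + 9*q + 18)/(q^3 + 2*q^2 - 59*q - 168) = (q + 6)/(q^2 - q - 56)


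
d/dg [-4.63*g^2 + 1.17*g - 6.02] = 1.17 - 9.26*g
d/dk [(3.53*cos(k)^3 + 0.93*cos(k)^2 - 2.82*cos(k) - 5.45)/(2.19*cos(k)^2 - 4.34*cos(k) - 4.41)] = (-7.7307*cos(k)^4 + 30.6404*cos(k)^3 + 44.5623*cos(k)^2 - 15.6684*cos(k) + 11.2168)*sin(k)/(4.7961*cos(k)^4 - 19.0092*cos(k)^3 - 0.4802*cos(k)^2 + 38.2788*cos(k) + 19.4481)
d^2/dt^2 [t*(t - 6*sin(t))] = 6*t*sin(t) - 12*cos(t) + 2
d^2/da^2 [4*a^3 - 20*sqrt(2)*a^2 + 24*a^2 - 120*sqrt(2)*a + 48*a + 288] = 24*a - 40*sqrt(2) + 48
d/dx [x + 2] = 1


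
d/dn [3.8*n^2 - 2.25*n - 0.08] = 7.6*n - 2.25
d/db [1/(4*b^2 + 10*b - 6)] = (-4*b - 5)/(2*(2*b^2 + 5*b - 3)^2)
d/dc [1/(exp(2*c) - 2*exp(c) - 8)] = 2*(1 - exp(c))*exp(c)/(-exp(2*c) + 2*exp(c) + 8)^2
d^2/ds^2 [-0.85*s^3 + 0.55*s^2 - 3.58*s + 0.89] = 1.1 - 5.1*s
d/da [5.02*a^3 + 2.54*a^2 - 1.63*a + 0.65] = 15.06*a^2 + 5.08*a - 1.63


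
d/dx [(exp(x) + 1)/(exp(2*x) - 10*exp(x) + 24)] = (-2*(exp(x) - 5)*(exp(x) + 1) + exp(2*x) - 10*exp(x) + 24)*exp(x)/(exp(2*x) - 10*exp(x) + 24)^2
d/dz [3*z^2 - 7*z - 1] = 6*z - 7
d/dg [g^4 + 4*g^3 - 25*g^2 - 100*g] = 4*g^3 + 12*g^2 - 50*g - 100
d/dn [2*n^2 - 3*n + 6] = 4*n - 3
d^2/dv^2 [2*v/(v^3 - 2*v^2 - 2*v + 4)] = 4*(v*(-3*v^2 + 4*v + 2)^2 + (-3*v^2 - v*(3*v - 2) + 4*v + 2)*(v^3 - 2*v^2 - 2*v + 4))/(v^3 - 2*v^2 - 2*v + 4)^3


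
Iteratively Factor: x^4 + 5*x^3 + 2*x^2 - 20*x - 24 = (x + 3)*(x^3 + 2*x^2 - 4*x - 8) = (x + 2)*(x + 3)*(x^2 - 4) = (x + 2)^2*(x + 3)*(x - 2)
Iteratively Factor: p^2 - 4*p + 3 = (p - 1)*(p - 3)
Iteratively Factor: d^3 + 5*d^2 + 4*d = (d)*(d^2 + 5*d + 4) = d*(d + 1)*(d + 4)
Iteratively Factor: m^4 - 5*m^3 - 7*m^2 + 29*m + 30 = (m - 5)*(m^3 - 7*m - 6) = (m - 5)*(m + 2)*(m^2 - 2*m - 3) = (m - 5)*(m - 3)*(m + 2)*(m + 1)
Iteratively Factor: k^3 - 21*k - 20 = (k + 4)*(k^2 - 4*k - 5) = (k + 1)*(k + 4)*(k - 5)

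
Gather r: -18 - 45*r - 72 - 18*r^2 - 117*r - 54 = -18*r^2 - 162*r - 144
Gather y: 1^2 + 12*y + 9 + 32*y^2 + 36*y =32*y^2 + 48*y + 10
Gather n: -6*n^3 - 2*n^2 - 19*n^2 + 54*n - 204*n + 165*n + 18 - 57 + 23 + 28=-6*n^3 - 21*n^2 + 15*n + 12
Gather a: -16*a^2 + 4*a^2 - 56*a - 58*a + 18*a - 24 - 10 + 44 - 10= -12*a^2 - 96*a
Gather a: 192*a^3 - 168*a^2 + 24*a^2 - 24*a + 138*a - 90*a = 192*a^3 - 144*a^2 + 24*a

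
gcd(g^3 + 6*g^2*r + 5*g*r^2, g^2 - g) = g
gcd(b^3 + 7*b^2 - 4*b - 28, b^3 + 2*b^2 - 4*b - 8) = b^2 - 4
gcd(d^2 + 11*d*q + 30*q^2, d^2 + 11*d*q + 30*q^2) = d^2 + 11*d*q + 30*q^2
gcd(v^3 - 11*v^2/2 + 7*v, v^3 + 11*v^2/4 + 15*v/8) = v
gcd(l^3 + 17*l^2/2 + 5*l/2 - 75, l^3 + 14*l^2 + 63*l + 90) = l^2 + 11*l + 30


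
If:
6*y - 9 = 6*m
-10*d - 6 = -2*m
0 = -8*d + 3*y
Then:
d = -27/14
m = -93/14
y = -36/7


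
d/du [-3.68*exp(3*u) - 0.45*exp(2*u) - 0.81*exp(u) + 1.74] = (-11.04*exp(2*u) - 0.9*exp(u) - 0.81)*exp(u)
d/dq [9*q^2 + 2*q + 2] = 18*q + 2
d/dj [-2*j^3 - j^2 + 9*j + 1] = -6*j^2 - 2*j + 9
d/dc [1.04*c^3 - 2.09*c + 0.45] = 3.12*c^2 - 2.09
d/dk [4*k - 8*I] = 4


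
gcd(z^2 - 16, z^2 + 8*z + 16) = z + 4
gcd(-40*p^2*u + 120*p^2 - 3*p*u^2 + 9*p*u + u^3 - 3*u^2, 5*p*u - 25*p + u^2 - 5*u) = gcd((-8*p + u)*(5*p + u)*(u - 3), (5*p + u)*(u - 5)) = 5*p + u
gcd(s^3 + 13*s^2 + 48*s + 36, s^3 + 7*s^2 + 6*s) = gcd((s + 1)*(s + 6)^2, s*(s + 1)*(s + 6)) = s^2 + 7*s + 6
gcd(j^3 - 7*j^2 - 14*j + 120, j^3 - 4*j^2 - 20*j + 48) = j^2 - 2*j - 24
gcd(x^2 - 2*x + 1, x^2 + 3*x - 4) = x - 1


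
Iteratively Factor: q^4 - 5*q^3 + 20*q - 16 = (q - 4)*(q^3 - q^2 - 4*q + 4) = (q - 4)*(q + 2)*(q^2 - 3*q + 2) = (q - 4)*(q - 1)*(q + 2)*(q - 2)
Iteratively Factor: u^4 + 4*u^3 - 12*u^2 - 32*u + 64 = (u - 2)*(u^3 + 6*u^2 - 32) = (u - 2)*(u + 4)*(u^2 + 2*u - 8) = (u - 2)^2*(u + 4)*(u + 4)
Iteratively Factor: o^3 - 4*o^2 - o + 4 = (o - 4)*(o^2 - 1) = (o - 4)*(o - 1)*(o + 1)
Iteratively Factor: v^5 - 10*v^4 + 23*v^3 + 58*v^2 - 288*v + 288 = (v - 3)*(v^4 - 7*v^3 + 2*v^2 + 64*v - 96) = (v - 3)*(v - 2)*(v^3 - 5*v^2 - 8*v + 48) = (v - 4)*(v - 3)*(v - 2)*(v^2 - v - 12) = (v - 4)*(v - 3)*(v - 2)*(v + 3)*(v - 4)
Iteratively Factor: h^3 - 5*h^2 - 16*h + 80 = (h - 5)*(h^2 - 16) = (h - 5)*(h - 4)*(h + 4)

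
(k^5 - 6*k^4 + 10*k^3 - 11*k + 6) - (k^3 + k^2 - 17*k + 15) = k^5 - 6*k^4 + 9*k^3 - k^2 + 6*k - 9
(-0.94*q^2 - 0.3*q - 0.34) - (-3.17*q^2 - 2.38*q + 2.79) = 2.23*q^2 + 2.08*q - 3.13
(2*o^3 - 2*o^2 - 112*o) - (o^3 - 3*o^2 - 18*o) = o^3 + o^2 - 94*o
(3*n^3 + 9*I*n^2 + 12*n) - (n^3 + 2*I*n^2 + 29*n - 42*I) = 2*n^3 + 7*I*n^2 - 17*n + 42*I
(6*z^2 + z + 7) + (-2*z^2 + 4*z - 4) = 4*z^2 + 5*z + 3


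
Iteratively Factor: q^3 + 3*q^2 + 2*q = (q)*(q^2 + 3*q + 2) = q*(q + 2)*(q + 1)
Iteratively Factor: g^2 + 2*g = (g + 2)*(g)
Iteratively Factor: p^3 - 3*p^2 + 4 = (p - 2)*(p^2 - p - 2) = (p - 2)^2*(p + 1)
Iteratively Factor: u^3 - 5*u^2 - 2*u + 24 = (u + 2)*(u^2 - 7*u + 12) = (u - 4)*(u + 2)*(u - 3)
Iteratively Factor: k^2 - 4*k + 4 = (k - 2)*(k - 2)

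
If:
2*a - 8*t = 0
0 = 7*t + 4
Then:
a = -16/7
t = -4/7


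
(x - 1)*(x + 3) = x^2 + 2*x - 3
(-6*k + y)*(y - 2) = -6*k*y + 12*k + y^2 - 2*y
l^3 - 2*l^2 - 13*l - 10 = (l - 5)*(l + 1)*(l + 2)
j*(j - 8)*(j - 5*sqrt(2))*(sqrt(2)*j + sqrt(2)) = sqrt(2)*j^4 - 10*j^3 - 7*sqrt(2)*j^3 - 8*sqrt(2)*j^2 + 70*j^2 + 80*j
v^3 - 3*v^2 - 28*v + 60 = (v - 6)*(v - 2)*(v + 5)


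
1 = 1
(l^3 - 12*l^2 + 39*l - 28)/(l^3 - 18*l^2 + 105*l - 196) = (l - 1)/(l - 7)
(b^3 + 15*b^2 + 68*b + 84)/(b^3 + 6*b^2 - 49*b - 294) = (b + 2)/(b - 7)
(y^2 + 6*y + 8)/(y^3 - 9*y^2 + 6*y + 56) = (y + 4)/(y^2 - 11*y + 28)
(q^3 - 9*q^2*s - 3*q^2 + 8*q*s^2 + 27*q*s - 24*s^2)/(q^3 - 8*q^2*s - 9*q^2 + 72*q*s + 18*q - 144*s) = (q - s)/(q - 6)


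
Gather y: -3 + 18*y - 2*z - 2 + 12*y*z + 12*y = y*(12*z + 30) - 2*z - 5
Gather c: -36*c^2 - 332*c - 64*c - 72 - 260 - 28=-36*c^2 - 396*c - 360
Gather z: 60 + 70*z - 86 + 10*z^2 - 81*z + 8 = 10*z^2 - 11*z - 18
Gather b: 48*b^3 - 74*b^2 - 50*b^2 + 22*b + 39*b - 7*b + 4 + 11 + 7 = 48*b^3 - 124*b^2 + 54*b + 22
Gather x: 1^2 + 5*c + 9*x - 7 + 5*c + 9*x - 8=10*c + 18*x - 14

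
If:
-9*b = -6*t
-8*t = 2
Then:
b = -1/6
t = -1/4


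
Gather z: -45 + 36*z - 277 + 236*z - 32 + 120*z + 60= 392*z - 294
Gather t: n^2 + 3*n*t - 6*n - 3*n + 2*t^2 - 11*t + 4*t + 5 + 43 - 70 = n^2 - 9*n + 2*t^2 + t*(3*n - 7) - 22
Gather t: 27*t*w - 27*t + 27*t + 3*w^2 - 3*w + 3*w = 27*t*w + 3*w^2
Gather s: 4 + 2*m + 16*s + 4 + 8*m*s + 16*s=2*m + s*(8*m + 32) + 8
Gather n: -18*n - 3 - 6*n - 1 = -24*n - 4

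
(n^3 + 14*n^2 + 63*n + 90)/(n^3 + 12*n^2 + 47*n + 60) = (n + 6)/(n + 4)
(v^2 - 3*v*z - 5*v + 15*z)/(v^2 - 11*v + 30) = (v - 3*z)/(v - 6)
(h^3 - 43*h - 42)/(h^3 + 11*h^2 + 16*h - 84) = (h^2 - 6*h - 7)/(h^2 + 5*h - 14)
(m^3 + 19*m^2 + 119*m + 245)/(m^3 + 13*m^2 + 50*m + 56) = (m^2 + 12*m + 35)/(m^2 + 6*m + 8)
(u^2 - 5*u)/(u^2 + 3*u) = (u - 5)/(u + 3)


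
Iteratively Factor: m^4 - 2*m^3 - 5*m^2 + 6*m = (m - 1)*(m^3 - m^2 - 6*m) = (m - 1)*(m + 2)*(m^2 - 3*m) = (m - 3)*(m - 1)*(m + 2)*(m)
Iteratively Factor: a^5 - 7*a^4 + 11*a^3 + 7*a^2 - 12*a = (a)*(a^4 - 7*a^3 + 11*a^2 + 7*a - 12) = a*(a - 3)*(a^3 - 4*a^2 - a + 4) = a*(a - 3)*(a + 1)*(a^2 - 5*a + 4) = a*(a - 3)*(a - 1)*(a + 1)*(a - 4)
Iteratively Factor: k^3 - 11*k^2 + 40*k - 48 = (k - 4)*(k^2 - 7*k + 12) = (k - 4)*(k - 3)*(k - 4)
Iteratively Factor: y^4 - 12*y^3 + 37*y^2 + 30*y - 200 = (y - 5)*(y^3 - 7*y^2 + 2*y + 40) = (y - 5)^2*(y^2 - 2*y - 8) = (y - 5)^2*(y + 2)*(y - 4)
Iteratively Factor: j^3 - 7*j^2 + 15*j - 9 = (j - 3)*(j^2 - 4*j + 3) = (j - 3)^2*(j - 1)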